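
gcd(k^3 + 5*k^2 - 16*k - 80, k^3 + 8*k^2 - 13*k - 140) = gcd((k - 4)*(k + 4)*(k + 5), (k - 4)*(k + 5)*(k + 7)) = k^2 + k - 20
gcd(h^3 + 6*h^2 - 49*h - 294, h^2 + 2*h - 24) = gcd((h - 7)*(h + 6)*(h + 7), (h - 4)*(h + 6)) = h + 6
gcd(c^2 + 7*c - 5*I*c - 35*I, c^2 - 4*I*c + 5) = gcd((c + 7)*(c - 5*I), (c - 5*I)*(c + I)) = c - 5*I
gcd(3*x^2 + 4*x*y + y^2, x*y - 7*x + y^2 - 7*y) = x + y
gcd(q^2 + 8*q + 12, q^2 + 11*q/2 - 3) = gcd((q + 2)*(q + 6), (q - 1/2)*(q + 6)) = q + 6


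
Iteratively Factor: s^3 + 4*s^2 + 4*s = (s + 2)*(s^2 + 2*s) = s*(s + 2)*(s + 2)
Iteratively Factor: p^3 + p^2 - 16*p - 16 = (p + 4)*(p^2 - 3*p - 4) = (p + 1)*(p + 4)*(p - 4)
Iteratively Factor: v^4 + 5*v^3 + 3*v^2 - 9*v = (v + 3)*(v^3 + 2*v^2 - 3*v) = (v - 1)*(v + 3)*(v^2 + 3*v) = v*(v - 1)*(v + 3)*(v + 3)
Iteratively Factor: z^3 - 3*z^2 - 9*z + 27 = (z + 3)*(z^2 - 6*z + 9) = (z - 3)*(z + 3)*(z - 3)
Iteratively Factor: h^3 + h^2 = (h + 1)*(h^2) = h*(h + 1)*(h)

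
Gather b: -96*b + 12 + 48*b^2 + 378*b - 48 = 48*b^2 + 282*b - 36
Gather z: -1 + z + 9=z + 8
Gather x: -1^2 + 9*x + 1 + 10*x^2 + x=10*x^2 + 10*x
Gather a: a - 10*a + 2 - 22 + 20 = -9*a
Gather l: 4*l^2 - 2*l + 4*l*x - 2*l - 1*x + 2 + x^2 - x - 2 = 4*l^2 + l*(4*x - 4) + x^2 - 2*x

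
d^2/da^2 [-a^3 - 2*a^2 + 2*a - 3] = -6*a - 4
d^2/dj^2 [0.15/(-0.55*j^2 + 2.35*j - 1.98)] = (0.09075*j^2 - 0.38775*j - 0.15*(1.1*j - 2.35)*(2.2*j - 4.7) + 0.3267)/(0.55*j^2 - 2.35*j + 1.98)^3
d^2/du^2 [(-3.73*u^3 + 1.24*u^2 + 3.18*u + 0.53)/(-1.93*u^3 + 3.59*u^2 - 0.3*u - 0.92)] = (42.4503500000001*u^6 - 84.0291120000001*u^5 + 33.3411360000001*u^4 + 33.9332439999999*u^3 + 6.53556600000002*u^2 - 35.003724*u - 3.94008)/(7.189057*u^9 - 40.117173*u^8 + 77.974509*u^7 - 48.459215*u^6 - 26.126034*u^5 + 37.797936*u^4 - 1.017384*u^3 - 8.867328*u^2 + 0.76176*u + 0.778688)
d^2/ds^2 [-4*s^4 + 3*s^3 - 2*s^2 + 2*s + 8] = -48*s^2 + 18*s - 4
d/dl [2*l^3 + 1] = 6*l^2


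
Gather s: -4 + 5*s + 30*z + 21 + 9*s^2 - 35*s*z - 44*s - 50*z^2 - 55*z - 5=9*s^2 + s*(-35*z - 39) - 50*z^2 - 25*z + 12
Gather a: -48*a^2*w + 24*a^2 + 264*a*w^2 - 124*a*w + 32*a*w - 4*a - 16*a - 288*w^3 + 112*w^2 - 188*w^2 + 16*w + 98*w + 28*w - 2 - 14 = a^2*(24 - 48*w) + a*(264*w^2 - 92*w - 20) - 288*w^3 - 76*w^2 + 142*w - 16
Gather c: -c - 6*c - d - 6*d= -7*c - 7*d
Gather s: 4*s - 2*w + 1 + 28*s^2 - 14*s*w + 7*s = 28*s^2 + s*(11 - 14*w) - 2*w + 1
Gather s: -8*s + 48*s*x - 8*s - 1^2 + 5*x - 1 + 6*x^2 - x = s*(48*x - 16) + 6*x^2 + 4*x - 2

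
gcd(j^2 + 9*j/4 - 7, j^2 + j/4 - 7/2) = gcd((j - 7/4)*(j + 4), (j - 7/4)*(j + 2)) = j - 7/4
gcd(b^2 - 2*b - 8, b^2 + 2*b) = b + 2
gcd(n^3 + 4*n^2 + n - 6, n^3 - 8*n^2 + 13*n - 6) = n - 1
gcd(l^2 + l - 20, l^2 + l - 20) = l^2 + l - 20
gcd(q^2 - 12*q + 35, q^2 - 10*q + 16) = 1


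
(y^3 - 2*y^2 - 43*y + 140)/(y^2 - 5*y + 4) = (y^2 + 2*y - 35)/(y - 1)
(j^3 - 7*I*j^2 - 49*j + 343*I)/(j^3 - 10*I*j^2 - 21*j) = (j^2 - 49)/(j*(j - 3*I))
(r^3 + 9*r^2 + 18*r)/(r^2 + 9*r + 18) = r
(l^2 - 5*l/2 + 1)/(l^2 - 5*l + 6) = (l - 1/2)/(l - 3)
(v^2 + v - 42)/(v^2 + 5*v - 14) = (v - 6)/(v - 2)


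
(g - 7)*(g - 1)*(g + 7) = g^3 - g^2 - 49*g + 49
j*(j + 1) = j^2 + j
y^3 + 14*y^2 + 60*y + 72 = (y + 2)*(y + 6)^2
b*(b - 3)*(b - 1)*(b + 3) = b^4 - b^3 - 9*b^2 + 9*b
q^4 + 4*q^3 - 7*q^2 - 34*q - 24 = (q - 3)*(q + 1)*(q + 2)*(q + 4)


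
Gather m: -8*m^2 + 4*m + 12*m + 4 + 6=-8*m^2 + 16*m + 10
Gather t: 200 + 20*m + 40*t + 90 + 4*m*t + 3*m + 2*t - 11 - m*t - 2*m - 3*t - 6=21*m + t*(3*m + 39) + 273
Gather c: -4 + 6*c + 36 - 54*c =32 - 48*c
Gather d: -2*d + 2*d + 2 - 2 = 0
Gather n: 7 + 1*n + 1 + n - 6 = 2*n + 2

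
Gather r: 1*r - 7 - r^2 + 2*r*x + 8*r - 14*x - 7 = -r^2 + r*(2*x + 9) - 14*x - 14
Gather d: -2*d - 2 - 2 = -2*d - 4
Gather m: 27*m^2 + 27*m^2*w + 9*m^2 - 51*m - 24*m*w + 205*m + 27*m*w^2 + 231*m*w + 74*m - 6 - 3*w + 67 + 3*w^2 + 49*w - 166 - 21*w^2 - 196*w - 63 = m^2*(27*w + 36) + m*(27*w^2 + 207*w + 228) - 18*w^2 - 150*w - 168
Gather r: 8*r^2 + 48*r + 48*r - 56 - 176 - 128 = 8*r^2 + 96*r - 360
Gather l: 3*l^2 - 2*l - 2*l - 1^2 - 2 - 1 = 3*l^2 - 4*l - 4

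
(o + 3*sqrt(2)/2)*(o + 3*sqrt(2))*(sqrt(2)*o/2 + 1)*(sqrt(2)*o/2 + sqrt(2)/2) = o^4/2 + o^3/2 + 11*sqrt(2)*o^3/4 + 11*sqrt(2)*o^2/4 + 9*o^2 + 9*sqrt(2)*o/2 + 9*o + 9*sqrt(2)/2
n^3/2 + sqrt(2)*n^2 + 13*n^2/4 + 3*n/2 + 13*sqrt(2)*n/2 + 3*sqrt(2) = (n/2 + sqrt(2))*(n + 1/2)*(n + 6)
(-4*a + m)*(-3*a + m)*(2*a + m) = 24*a^3 - 2*a^2*m - 5*a*m^2 + m^3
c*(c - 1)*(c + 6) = c^3 + 5*c^2 - 6*c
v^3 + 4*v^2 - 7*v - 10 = (v - 2)*(v + 1)*(v + 5)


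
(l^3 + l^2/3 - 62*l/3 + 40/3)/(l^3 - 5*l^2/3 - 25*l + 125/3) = (3*l^2 - 14*l + 8)/(3*l^2 - 20*l + 25)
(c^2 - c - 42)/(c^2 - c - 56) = (-c^2 + c + 42)/(-c^2 + c + 56)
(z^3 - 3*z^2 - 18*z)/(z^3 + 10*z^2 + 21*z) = (z - 6)/(z + 7)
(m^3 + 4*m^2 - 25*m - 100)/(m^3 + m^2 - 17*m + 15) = (m^2 - m - 20)/(m^2 - 4*m + 3)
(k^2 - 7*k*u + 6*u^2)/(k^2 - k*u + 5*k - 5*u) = (k - 6*u)/(k + 5)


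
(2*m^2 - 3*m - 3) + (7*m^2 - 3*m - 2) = 9*m^2 - 6*m - 5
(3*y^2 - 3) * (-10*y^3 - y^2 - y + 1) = -30*y^5 - 3*y^4 + 27*y^3 + 6*y^2 + 3*y - 3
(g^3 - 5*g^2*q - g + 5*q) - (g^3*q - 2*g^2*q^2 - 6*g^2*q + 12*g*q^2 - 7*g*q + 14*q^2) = -g^3*q + g^3 + 2*g^2*q^2 + g^2*q - 12*g*q^2 + 7*g*q - g - 14*q^2 + 5*q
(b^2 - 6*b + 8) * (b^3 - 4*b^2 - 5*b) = b^5 - 10*b^4 + 27*b^3 - 2*b^2 - 40*b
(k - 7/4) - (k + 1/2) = -9/4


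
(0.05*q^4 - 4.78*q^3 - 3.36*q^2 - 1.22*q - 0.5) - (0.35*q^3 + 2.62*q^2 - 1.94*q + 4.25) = 0.05*q^4 - 5.13*q^3 - 5.98*q^2 + 0.72*q - 4.75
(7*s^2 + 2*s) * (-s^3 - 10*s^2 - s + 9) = -7*s^5 - 72*s^4 - 27*s^3 + 61*s^2 + 18*s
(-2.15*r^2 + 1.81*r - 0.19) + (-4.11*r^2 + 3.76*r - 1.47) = -6.26*r^2 + 5.57*r - 1.66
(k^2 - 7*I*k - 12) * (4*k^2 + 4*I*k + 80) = 4*k^4 - 24*I*k^3 + 60*k^2 - 608*I*k - 960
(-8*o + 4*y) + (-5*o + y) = -13*o + 5*y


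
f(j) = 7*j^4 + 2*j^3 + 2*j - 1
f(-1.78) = 54.43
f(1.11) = 14.58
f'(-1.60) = -97.33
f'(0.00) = 2.00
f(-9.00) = 44450.00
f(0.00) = -1.00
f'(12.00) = 49250.00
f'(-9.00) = -19924.00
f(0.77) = 3.91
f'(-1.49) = -77.30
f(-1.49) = 23.91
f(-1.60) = 33.48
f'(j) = 28*j^3 + 6*j^2 + 2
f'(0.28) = 3.09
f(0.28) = -0.35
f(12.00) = 148631.00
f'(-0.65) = -3.15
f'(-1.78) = -136.90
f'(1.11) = 47.69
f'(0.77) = 18.34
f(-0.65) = -1.60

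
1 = 1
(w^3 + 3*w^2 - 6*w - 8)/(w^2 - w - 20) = (w^2 - w - 2)/(w - 5)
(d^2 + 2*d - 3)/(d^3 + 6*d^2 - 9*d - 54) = (d - 1)/(d^2 + 3*d - 18)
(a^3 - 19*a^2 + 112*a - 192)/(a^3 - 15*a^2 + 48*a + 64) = (a - 3)/(a + 1)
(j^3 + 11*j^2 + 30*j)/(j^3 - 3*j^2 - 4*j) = (j^2 + 11*j + 30)/(j^2 - 3*j - 4)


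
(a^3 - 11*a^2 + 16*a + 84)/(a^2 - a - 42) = (a^2 - 4*a - 12)/(a + 6)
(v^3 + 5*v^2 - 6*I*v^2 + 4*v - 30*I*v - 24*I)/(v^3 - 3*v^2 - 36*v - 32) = (v - 6*I)/(v - 8)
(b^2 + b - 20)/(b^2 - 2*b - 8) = (b + 5)/(b + 2)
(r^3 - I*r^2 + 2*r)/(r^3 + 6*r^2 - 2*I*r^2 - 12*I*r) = (r + I)/(r + 6)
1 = 1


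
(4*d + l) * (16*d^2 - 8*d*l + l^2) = 64*d^3 - 16*d^2*l - 4*d*l^2 + l^3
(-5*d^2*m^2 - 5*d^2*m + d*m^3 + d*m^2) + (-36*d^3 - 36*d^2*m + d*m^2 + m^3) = -36*d^3 - 5*d^2*m^2 - 41*d^2*m + d*m^3 + 2*d*m^2 + m^3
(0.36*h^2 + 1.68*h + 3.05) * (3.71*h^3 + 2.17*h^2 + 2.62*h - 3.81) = 1.3356*h^5 + 7.014*h^4 + 15.9043*h^3 + 9.6485*h^2 + 1.5902*h - 11.6205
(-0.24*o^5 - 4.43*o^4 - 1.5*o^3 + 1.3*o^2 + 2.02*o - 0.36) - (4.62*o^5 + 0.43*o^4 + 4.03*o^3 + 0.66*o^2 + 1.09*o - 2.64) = -4.86*o^5 - 4.86*o^4 - 5.53*o^3 + 0.64*o^2 + 0.93*o + 2.28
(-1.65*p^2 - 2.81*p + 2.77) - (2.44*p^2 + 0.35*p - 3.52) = -4.09*p^2 - 3.16*p + 6.29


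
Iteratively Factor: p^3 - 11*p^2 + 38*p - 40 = (p - 5)*(p^2 - 6*p + 8) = (p - 5)*(p - 2)*(p - 4)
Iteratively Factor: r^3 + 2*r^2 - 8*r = (r - 2)*(r^2 + 4*r) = (r - 2)*(r + 4)*(r)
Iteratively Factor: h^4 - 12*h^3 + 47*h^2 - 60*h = (h - 4)*(h^3 - 8*h^2 + 15*h) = (h - 5)*(h - 4)*(h^2 - 3*h) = (h - 5)*(h - 4)*(h - 3)*(h)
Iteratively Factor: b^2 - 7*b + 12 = (b - 4)*(b - 3)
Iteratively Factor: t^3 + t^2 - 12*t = (t + 4)*(t^2 - 3*t) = t*(t + 4)*(t - 3)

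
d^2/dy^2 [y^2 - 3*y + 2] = 2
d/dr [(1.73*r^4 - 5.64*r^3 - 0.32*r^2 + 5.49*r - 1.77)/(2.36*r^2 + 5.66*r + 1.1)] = (8.1656*r^5 + 16.065*r^4 - 56.2328*r^3 - 33.3796*r^2 + 7.6504*r + 16.0572)/(5.5696*r^4 + 26.7152*r^3 + 37.2276*r^2 + 12.452*r + 1.21)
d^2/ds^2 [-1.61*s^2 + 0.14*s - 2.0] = -3.22000000000000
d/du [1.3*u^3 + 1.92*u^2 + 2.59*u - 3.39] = 3.9*u^2 + 3.84*u + 2.59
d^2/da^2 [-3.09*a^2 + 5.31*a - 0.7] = -6.18000000000000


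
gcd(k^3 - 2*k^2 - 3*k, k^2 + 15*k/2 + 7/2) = 1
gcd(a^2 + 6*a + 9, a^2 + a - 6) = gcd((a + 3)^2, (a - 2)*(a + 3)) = a + 3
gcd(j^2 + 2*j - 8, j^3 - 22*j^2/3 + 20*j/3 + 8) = j - 2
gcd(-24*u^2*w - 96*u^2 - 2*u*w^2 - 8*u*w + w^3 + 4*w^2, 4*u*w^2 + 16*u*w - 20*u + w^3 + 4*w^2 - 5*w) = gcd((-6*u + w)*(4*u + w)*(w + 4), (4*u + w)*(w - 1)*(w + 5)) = 4*u + w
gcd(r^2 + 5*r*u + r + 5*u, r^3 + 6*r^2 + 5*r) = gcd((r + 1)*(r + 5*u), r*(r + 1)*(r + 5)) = r + 1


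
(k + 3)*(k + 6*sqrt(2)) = k^2 + 3*k + 6*sqrt(2)*k + 18*sqrt(2)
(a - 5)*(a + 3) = a^2 - 2*a - 15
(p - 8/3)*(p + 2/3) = p^2 - 2*p - 16/9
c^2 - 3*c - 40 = (c - 8)*(c + 5)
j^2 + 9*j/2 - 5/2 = (j - 1/2)*(j + 5)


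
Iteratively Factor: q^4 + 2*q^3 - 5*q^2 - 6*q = (q)*(q^3 + 2*q^2 - 5*q - 6) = q*(q + 1)*(q^2 + q - 6) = q*(q - 2)*(q + 1)*(q + 3)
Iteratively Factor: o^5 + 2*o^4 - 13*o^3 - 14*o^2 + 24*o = (o)*(o^4 + 2*o^3 - 13*o^2 - 14*o + 24) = o*(o - 1)*(o^3 + 3*o^2 - 10*o - 24) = o*(o - 1)*(o + 4)*(o^2 - o - 6) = o*(o - 3)*(o - 1)*(o + 4)*(o + 2)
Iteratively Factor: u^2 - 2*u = (u - 2)*(u)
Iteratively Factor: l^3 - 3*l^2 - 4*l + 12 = (l - 3)*(l^2 - 4) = (l - 3)*(l - 2)*(l + 2)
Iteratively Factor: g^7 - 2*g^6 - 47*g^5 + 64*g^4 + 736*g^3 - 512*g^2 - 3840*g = (g - 5)*(g^6 + 3*g^5 - 32*g^4 - 96*g^3 + 256*g^2 + 768*g) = (g - 5)*(g - 4)*(g^5 + 7*g^4 - 4*g^3 - 112*g^2 - 192*g) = (g - 5)*(g - 4)^2*(g^4 + 11*g^3 + 40*g^2 + 48*g) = (g - 5)*(g - 4)^2*(g + 3)*(g^3 + 8*g^2 + 16*g) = (g - 5)*(g - 4)^2*(g + 3)*(g + 4)*(g^2 + 4*g) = (g - 5)*(g - 4)^2*(g + 3)*(g + 4)^2*(g)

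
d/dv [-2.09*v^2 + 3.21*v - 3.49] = 3.21 - 4.18*v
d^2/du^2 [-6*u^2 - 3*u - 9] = -12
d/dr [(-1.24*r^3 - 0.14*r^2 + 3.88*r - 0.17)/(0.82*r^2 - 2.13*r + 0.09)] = (-1.0168*r^4 + 5.2824*r^3 - 3.2182*r^2 + 0.2536*r - 0.0129000000000001)/(0.6724*r^4 - 3.4932*r^3 + 4.6845*r^2 - 0.3834*r + 0.0081)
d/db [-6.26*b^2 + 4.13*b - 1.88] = 4.13 - 12.52*b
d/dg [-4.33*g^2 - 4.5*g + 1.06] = -8.66*g - 4.5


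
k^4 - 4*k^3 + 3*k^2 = k^2*(k - 3)*(k - 1)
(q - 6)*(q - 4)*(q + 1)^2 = q^4 - 8*q^3 + 5*q^2 + 38*q + 24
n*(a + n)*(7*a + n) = 7*a^2*n + 8*a*n^2 + n^3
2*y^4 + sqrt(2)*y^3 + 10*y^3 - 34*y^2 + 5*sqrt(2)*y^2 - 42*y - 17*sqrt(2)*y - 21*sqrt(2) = (y - 3)*(y + 7)*(sqrt(2)*y + 1)*(sqrt(2)*y + sqrt(2))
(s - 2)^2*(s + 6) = s^3 + 2*s^2 - 20*s + 24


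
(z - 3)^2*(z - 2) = z^3 - 8*z^2 + 21*z - 18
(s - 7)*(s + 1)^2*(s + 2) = s^4 - 3*s^3 - 23*s^2 - 33*s - 14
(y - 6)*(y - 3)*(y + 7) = y^3 - 2*y^2 - 45*y + 126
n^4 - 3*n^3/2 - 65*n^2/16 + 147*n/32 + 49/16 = (n - 2)*(n - 7/4)*(n + 1/2)*(n + 7/4)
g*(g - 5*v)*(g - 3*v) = g^3 - 8*g^2*v + 15*g*v^2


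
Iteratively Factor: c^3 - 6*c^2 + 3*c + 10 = (c - 2)*(c^2 - 4*c - 5) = (c - 5)*(c - 2)*(c + 1)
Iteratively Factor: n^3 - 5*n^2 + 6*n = (n - 2)*(n^2 - 3*n) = n*(n - 2)*(n - 3)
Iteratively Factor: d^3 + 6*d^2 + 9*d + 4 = (d + 1)*(d^2 + 5*d + 4) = (d + 1)^2*(d + 4)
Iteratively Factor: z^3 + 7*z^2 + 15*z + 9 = (z + 3)*(z^2 + 4*z + 3) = (z + 1)*(z + 3)*(z + 3)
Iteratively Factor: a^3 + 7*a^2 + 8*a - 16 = (a + 4)*(a^2 + 3*a - 4) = (a + 4)^2*(a - 1)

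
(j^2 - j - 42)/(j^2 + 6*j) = (j - 7)/j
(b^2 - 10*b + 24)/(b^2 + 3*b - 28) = (b - 6)/(b + 7)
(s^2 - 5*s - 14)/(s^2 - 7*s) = (s + 2)/s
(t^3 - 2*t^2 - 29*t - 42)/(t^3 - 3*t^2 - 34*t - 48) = (t - 7)/(t - 8)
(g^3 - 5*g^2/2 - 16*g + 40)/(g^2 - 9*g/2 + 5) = (g^2 - 16)/(g - 2)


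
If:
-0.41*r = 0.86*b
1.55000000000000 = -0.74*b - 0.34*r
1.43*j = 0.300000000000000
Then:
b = -57.77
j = 0.21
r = 121.18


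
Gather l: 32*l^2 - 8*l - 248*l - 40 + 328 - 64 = 32*l^2 - 256*l + 224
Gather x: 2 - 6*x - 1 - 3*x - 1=-9*x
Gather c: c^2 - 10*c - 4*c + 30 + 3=c^2 - 14*c + 33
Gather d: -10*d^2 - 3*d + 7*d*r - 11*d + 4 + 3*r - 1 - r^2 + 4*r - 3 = -10*d^2 + d*(7*r - 14) - r^2 + 7*r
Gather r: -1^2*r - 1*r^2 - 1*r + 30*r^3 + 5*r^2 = 30*r^3 + 4*r^2 - 2*r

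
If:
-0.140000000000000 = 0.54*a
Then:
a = -0.26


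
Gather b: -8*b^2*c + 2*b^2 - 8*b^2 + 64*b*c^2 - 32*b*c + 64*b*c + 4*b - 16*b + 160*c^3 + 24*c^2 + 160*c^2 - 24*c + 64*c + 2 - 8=b^2*(-8*c - 6) + b*(64*c^2 + 32*c - 12) + 160*c^3 + 184*c^2 + 40*c - 6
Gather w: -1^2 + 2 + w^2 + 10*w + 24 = w^2 + 10*w + 25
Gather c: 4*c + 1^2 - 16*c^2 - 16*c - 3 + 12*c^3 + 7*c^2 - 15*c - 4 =12*c^3 - 9*c^2 - 27*c - 6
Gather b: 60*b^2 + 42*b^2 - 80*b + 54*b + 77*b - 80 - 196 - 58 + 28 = 102*b^2 + 51*b - 306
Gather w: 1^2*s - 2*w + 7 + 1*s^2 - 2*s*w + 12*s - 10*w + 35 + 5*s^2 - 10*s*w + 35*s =6*s^2 + 48*s + w*(-12*s - 12) + 42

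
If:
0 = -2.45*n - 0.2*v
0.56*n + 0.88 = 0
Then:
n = -1.57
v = 19.25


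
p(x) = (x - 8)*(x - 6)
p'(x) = 2*x - 14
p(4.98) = 3.08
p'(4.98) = -4.04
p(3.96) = 8.24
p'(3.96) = -6.08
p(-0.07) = 48.98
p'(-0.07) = -14.14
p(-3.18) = 102.63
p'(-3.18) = -20.36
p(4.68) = 4.38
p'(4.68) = -4.64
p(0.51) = 41.12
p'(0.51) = -12.98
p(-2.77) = 94.45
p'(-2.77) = -19.54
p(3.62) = 10.42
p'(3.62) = -6.76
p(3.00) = 15.00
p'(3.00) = -8.00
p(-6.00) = 168.00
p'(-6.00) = -26.00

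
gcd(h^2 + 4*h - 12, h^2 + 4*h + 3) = 1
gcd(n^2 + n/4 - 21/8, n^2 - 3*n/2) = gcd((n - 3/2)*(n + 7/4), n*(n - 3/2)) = n - 3/2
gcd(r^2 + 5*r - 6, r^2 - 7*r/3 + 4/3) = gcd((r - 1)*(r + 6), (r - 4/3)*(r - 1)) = r - 1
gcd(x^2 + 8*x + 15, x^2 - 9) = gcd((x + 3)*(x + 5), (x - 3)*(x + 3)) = x + 3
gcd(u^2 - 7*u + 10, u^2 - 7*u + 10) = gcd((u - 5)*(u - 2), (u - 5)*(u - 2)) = u^2 - 7*u + 10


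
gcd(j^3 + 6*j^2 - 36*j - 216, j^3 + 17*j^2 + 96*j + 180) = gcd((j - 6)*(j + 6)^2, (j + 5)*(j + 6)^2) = j^2 + 12*j + 36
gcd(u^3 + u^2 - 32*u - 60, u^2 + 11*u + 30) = u + 5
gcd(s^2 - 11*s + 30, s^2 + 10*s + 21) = 1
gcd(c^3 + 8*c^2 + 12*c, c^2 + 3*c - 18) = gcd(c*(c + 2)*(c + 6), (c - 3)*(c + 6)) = c + 6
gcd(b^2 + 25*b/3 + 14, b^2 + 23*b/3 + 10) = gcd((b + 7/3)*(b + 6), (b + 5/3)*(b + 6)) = b + 6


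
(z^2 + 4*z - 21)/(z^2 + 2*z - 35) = (z - 3)/(z - 5)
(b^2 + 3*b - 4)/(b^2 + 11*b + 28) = (b - 1)/(b + 7)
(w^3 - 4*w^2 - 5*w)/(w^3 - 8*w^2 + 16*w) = (w^2 - 4*w - 5)/(w^2 - 8*w + 16)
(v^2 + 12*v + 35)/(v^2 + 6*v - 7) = (v + 5)/(v - 1)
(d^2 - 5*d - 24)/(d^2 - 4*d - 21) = (d - 8)/(d - 7)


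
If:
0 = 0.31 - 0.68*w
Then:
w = 0.46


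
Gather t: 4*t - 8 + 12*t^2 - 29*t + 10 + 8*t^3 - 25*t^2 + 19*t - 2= 8*t^3 - 13*t^2 - 6*t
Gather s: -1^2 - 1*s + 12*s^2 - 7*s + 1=12*s^2 - 8*s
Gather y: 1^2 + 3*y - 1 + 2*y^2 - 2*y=2*y^2 + y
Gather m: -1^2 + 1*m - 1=m - 2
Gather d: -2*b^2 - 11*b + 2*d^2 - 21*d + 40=-2*b^2 - 11*b + 2*d^2 - 21*d + 40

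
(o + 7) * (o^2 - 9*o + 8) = o^3 - 2*o^2 - 55*o + 56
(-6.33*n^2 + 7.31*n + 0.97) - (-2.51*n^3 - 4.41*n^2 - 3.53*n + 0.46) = 2.51*n^3 - 1.92*n^2 + 10.84*n + 0.51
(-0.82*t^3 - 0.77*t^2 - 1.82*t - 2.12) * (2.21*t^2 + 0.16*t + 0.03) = -1.8122*t^5 - 1.8329*t^4 - 4.17*t^3 - 4.9995*t^2 - 0.3938*t - 0.0636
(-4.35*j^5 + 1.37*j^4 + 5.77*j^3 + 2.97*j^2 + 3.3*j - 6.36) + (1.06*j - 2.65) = -4.35*j^5 + 1.37*j^4 + 5.77*j^3 + 2.97*j^2 + 4.36*j - 9.01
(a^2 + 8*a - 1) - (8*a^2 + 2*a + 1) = -7*a^2 + 6*a - 2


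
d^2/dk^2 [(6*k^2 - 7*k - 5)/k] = -10/k^3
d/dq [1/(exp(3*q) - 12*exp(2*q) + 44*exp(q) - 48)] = (-3*exp(2*q) + 24*exp(q) - 44)*exp(q)/(exp(3*q) - 12*exp(2*q) + 44*exp(q) - 48)^2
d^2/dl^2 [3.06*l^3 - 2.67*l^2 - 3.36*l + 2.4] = 18.36*l - 5.34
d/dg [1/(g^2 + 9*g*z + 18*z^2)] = (-2*g - 9*z)/(g^2 + 9*g*z + 18*z^2)^2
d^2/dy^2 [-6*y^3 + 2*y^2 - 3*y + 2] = 4 - 36*y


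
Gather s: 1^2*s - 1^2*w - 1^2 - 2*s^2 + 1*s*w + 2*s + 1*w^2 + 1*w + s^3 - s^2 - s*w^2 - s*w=s^3 - 3*s^2 + s*(3 - w^2) + w^2 - 1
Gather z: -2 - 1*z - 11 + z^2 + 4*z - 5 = z^2 + 3*z - 18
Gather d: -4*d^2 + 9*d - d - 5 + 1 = -4*d^2 + 8*d - 4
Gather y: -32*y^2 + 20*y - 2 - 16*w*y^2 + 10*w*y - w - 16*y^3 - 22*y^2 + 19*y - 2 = -w - 16*y^3 + y^2*(-16*w - 54) + y*(10*w + 39) - 4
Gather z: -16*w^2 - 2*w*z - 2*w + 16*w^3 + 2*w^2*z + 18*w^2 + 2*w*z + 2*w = 16*w^3 + 2*w^2*z + 2*w^2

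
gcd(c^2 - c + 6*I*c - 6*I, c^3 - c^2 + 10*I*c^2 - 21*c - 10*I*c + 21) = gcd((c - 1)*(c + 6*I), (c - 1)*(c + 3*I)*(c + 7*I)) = c - 1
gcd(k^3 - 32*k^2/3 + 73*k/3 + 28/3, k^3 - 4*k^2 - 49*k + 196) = k^2 - 11*k + 28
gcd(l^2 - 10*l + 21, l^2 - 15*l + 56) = l - 7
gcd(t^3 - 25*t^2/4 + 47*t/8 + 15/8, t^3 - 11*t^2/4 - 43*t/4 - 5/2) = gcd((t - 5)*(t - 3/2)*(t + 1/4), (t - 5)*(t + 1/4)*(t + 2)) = t^2 - 19*t/4 - 5/4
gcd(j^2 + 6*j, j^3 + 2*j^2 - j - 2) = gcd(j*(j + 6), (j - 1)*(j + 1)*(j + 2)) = 1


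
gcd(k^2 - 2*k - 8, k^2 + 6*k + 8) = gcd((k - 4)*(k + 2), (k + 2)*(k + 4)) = k + 2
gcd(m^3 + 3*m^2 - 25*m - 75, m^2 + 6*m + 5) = m + 5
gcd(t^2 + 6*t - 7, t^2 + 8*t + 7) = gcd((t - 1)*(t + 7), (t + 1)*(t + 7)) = t + 7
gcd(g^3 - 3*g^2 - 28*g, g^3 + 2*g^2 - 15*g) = g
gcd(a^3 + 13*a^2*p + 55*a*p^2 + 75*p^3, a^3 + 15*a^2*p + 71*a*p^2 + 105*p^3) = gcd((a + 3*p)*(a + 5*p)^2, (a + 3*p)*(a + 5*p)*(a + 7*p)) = a^2 + 8*a*p + 15*p^2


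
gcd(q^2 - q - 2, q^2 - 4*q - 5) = q + 1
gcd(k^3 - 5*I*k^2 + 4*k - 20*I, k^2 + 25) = k - 5*I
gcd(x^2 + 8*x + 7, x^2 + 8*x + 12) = 1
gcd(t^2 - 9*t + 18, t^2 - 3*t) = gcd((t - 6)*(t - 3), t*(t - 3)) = t - 3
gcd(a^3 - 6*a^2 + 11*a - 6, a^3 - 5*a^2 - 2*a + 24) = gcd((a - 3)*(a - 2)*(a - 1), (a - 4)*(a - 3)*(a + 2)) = a - 3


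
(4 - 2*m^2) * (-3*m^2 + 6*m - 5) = 6*m^4 - 12*m^3 - 2*m^2 + 24*m - 20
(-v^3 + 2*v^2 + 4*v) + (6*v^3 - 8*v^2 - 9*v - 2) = 5*v^3 - 6*v^2 - 5*v - 2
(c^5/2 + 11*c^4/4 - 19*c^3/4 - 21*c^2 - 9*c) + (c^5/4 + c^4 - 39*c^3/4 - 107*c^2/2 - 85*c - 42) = 3*c^5/4 + 15*c^4/4 - 29*c^3/2 - 149*c^2/2 - 94*c - 42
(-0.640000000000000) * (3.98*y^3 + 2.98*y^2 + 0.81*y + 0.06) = -2.5472*y^3 - 1.9072*y^2 - 0.5184*y - 0.0384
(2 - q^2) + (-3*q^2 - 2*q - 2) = -4*q^2 - 2*q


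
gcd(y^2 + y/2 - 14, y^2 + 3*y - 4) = y + 4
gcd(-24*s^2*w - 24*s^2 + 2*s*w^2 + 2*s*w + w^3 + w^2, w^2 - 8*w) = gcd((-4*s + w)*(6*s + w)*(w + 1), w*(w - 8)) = 1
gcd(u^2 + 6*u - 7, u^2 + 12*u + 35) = u + 7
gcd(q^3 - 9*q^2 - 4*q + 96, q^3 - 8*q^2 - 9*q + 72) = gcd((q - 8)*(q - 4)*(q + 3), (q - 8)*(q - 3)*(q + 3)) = q^2 - 5*q - 24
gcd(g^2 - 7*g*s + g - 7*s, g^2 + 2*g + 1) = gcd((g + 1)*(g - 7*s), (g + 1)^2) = g + 1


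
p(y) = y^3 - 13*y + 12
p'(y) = 3*y^2 - 13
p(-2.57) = 28.44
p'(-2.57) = 6.81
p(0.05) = 11.35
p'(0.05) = -12.99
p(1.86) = -5.75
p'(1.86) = -2.62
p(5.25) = 88.45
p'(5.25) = 69.69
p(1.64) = -4.91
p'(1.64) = -4.93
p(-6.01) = -126.95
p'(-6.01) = 95.36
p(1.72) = -5.27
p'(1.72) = -4.12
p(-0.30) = 15.87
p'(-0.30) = -12.73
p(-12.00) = -1560.00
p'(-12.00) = 419.00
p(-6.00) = -126.00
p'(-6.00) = 95.00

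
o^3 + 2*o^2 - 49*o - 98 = (o - 7)*(o + 2)*(o + 7)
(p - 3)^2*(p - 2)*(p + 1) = p^4 - 7*p^3 + 13*p^2 + 3*p - 18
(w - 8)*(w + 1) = w^2 - 7*w - 8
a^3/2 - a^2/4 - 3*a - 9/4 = (a/2 + 1/2)*(a - 3)*(a + 3/2)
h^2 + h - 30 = (h - 5)*(h + 6)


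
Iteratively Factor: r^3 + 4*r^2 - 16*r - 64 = (r - 4)*(r^2 + 8*r + 16) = (r - 4)*(r + 4)*(r + 4)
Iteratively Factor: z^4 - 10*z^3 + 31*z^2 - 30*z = (z - 5)*(z^3 - 5*z^2 + 6*z) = (z - 5)*(z - 3)*(z^2 - 2*z) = z*(z - 5)*(z - 3)*(z - 2)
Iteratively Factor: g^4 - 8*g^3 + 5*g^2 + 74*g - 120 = (g - 5)*(g^3 - 3*g^2 - 10*g + 24) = (g - 5)*(g + 3)*(g^2 - 6*g + 8) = (g - 5)*(g - 2)*(g + 3)*(g - 4)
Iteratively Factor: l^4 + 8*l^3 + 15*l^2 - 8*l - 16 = (l - 1)*(l^3 + 9*l^2 + 24*l + 16) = (l - 1)*(l + 4)*(l^2 + 5*l + 4) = (l - 1)*(l + 4)^2*(l + 1)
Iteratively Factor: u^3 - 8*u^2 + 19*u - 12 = (u - 1)*(u^2 - 7*u + 12) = (u - 3)*(u - 1)*(u - 4)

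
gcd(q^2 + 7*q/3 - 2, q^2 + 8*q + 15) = q + 3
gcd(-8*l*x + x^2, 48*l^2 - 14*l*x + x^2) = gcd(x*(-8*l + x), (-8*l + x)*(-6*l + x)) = -8*l + x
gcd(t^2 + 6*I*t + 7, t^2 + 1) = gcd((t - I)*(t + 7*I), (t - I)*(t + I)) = t - I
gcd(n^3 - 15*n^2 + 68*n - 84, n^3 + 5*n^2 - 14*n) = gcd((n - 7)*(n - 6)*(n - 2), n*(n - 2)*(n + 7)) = n - 2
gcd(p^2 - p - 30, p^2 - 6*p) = p - 6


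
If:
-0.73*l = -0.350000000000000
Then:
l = 0.48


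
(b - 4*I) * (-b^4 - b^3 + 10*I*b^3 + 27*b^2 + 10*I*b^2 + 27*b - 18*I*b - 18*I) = -b^5 - b^4 + 14*I*b^4 + 67*b^3 + 14*I*b^3 + 67*b^2 - 126*I*b^2 - 72*b - 126*I*b - 72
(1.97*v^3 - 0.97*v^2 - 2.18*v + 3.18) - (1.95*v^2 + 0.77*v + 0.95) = 1.97*v^3 - 2.92*v^2 - 2.95*v + 2.23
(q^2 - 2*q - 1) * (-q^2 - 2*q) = -q^4 + 5*q^2 + 2*q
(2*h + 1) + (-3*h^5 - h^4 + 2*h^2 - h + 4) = -3*h^5 - h^4 + 2*h^2 + h + 5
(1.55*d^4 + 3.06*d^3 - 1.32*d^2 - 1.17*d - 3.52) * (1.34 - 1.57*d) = -2.4335*d^5 - 2.7272*d^4 + 6.1728*d^3 + 0.0680999999999998*d^2 + 3.9586*d - 4.7168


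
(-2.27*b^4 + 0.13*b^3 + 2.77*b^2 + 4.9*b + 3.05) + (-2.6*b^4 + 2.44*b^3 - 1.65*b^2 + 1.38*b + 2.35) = -4.87*b^4 + 2.57*b^3 + 1.12*b^2 + 6.28*b + 5.4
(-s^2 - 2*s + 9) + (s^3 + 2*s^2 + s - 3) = s^3 + s^2 - s + 6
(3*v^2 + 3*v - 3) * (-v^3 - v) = -3*v^5 - 3*v^4 - 3*v^2 + 3*v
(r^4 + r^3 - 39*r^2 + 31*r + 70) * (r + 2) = r^5 + 3*r^4 - 37*r^3 - 47*r^2 + 132*r + 140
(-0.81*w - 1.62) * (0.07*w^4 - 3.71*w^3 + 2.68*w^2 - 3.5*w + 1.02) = -0.0567*w^5 + 2.8917*w^4 + 3.8394*w^3 - 1.5066*w^2 + 4.8438*w - 1.6524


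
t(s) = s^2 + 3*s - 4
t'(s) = 2*s + 3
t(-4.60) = 3.36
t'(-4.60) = -6.20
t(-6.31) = 16.89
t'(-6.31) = -9.62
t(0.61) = -1.80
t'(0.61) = 4.22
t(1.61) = 3.42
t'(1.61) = 6.22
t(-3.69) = -1.45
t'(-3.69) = -4.38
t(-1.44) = -6.25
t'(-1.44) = 0.12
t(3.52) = 18.95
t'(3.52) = 10.04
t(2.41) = 9.04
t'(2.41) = 7.82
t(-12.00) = 104.00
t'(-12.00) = -21.00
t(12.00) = 176.00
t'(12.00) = 27.00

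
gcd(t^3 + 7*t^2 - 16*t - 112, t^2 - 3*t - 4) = t - 4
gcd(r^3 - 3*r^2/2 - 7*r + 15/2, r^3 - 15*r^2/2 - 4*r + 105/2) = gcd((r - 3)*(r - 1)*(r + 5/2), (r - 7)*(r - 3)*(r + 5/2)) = r^2 - r/2 - 15/2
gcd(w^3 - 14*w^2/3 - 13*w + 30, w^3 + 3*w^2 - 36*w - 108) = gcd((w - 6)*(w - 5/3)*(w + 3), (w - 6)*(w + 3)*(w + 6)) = w^2 - 3*w - 18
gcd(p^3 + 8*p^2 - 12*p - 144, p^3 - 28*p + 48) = p^2 + 2*p - 24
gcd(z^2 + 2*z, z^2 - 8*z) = z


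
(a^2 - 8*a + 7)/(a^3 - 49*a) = (a - 1)/(a*(a + 7))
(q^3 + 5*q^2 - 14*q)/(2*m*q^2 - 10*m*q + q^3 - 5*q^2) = (q^2 + 5*q - 14)/(2*m*q - 10*m + q^2 - 5*q)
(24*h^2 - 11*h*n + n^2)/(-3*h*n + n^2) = (-8*h + n)/n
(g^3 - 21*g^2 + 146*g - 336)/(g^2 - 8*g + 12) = (g^2 - 15*g + 56)/(g - 2)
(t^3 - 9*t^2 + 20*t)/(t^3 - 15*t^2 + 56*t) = (t^2 - 9*t + 20)/(t^2 - 15*t + 56)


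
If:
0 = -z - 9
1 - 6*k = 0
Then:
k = 1/6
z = -9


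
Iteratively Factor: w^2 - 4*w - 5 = (w + 1)*(w - 5)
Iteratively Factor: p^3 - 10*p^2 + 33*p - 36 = (p - 3)*(p^2 - 7*p + 12) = (p - 3)^2*(p - 4)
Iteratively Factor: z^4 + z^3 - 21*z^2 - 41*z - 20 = (z + 1)*(z^3 - 21*z - 20) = (z + 1)^2*(z^2 - z - 20) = (z - 5)*(z + 1)^2*(z + 4)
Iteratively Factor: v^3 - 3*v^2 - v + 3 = (v + 1)*(v^2 - 4*v + 3) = (v - 3)*(v + 1)*(v - 1)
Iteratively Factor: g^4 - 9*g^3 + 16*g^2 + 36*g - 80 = (g - 5)*(g^3 - 4*g^2 - 4*g + 16) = (g - 5)*(g + 2)*(g^2 - 6*g + 8) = (g - 5)*(g - 4)*(g + 2)*(g - 2)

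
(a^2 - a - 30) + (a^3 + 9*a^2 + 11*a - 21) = a^3 + 10*a^2 + 10*a - 51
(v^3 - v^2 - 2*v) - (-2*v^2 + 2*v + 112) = v^3 + v^2 - 4*v - 112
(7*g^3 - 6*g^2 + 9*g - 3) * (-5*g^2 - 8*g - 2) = -35*g^5 - 26*g^4 - 11*g^3 - 45*g^2 + 6*g + 6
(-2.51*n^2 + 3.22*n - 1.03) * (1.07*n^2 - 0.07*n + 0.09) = -2.6857*n^4 + 3.6211*n^3 - 1.5534*n^2 + 0.3619*n - 0.0927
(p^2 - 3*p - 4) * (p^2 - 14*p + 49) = p^4 - 17*p^3 + 87*p^2 - 91*p - 196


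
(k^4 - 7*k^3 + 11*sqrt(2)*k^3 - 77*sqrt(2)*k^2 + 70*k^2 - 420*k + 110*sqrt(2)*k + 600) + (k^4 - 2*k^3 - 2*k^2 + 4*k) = 2*k^4 - 9*k^3 + 11*sqrt(2)*k^3 - 77*sqrt(2)*k^2 + 68*k^2 - 416*k + 110*sqrt(2)*k + 600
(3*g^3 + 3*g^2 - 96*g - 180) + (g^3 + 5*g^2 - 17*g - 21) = 4*g^3 + 8*g^2 - 113*g - 201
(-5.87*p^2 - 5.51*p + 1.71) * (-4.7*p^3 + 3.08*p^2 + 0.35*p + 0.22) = 27.589*p^5 + 7.8174*p^4 - 27.0623*p^3 + 2.0469*p^2 - 0.6137*p + 0.3762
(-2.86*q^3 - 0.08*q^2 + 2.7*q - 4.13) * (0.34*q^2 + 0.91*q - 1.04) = -0.9724*q^5 - 2.6298*q^4 + 3.8196*q^3 + 1.136*q^2 - 6.5663*q + 4.2952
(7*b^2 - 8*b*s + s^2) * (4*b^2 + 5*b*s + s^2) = 28*b^4 + 3*b^3*s - 29*b^2*s^2 - 3*b*s^3 + s^4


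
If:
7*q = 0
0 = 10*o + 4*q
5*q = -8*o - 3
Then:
No Solution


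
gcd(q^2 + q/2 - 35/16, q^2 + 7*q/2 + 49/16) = q + 7/4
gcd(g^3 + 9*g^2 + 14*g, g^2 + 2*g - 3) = 1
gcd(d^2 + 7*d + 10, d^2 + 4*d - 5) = d + 5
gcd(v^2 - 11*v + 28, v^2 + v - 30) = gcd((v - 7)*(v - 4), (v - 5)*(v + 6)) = 1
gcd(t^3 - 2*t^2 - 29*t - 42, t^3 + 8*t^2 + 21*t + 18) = t^2 + 5*t + 6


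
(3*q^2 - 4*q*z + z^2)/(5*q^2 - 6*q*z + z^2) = (-3*q + z)/(-5*q + z)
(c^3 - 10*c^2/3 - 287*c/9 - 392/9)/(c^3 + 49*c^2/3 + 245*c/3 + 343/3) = (3*c^2 - 17*c - 56)/(3*(c^2 + 14*c + 49))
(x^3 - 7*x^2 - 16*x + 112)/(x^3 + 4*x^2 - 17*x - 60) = (x^2 - 3*x - 28)/(x^2 + 8*x + 15)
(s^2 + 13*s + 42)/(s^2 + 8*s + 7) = (s + 6)/(s + 1)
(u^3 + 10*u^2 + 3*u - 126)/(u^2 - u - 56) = (u^2 + 3*u - 18)/(u - 8)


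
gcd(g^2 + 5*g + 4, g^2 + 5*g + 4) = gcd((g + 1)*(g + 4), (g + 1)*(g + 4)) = g^2 + 5*g + 4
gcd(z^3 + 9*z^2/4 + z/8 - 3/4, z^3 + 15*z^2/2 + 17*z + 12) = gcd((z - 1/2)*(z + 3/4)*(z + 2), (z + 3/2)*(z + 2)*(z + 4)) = z + 2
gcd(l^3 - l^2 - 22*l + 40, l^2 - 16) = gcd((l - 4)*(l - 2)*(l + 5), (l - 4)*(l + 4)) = l - 4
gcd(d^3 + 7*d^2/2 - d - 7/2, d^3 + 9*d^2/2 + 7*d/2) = d^2 + 9*d/2 + 7/2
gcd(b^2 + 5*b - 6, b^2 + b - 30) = b + 6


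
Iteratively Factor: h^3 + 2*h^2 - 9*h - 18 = (h - 3)*(h^2 + 5*h + 6) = (h - 3)*(h + 3)*(h + 2)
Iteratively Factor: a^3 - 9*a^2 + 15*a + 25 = (a - 5)*(a^2 - 4*a - 5) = (a - 5)^2*(a + 1)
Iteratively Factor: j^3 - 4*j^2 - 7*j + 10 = (j + 2)*(j^2 - 6*j + 5) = (j - 1)*(j + 2)*(j - 5)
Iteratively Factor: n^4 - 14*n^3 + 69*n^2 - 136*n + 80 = (n - 4)*(n^3 - 10*n^2 + 29*n - 20) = (n - 5)*(n - 4)*(n^2 - 5*n + 4) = (n - 5)*(n - 4)*(n - 1)*(n - 4)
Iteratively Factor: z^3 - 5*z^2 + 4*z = (z)*(z^2 - 5*z + 4) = z*(z - 4)*(z - 1)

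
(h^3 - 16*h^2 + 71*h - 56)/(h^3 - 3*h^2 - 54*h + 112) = (h^2 - 8*h + 7)/(h^2 + 5*h - 14)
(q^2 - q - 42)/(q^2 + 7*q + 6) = (q - 7)/(q + 1)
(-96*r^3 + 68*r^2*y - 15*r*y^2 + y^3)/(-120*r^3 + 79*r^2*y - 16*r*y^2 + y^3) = (-4*r + y)/(-5*r + y)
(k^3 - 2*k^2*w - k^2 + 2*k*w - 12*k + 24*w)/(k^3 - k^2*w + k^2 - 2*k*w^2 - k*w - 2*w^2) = (k^2 - k - 12)/(k^2 + k*w + k + w)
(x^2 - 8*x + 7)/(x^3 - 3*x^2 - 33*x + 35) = 1/(x + 5)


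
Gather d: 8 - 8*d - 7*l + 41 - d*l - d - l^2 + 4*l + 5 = d*(-l - 9) - l^2 - 3*l + 54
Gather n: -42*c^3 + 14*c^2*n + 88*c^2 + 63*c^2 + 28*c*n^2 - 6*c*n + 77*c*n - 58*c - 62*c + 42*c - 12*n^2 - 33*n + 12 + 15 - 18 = -42*c^3 + 151*c^2 - 78*c + n^2*(28*c - 12) + n*(14*c^2 + 71*c - 33) + 9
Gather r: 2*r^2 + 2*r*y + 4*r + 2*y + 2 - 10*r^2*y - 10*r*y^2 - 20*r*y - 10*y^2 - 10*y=r^2*(2 - 10*y) + r*(-10*y^2 - 18*y + 4) - 10*y^2 - 8*y + 2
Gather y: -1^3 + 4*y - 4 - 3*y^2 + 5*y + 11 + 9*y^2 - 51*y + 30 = 6*y^2 - 42*y + 36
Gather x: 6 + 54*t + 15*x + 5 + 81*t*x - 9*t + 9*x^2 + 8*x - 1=45*t + 9*x^2 + x*(81*t + 23) + 10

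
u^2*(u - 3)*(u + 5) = u^4 + 2*u^3 - 15*u^2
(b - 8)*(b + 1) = b^2 - 7*b - 8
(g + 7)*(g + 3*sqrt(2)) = g^2 + 3*sqrt(2)*g + 7*g + 21*sqrt(2)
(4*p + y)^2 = 16*p^2 + 8*p*y + y^2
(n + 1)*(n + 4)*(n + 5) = n^3 + 10*n^2 + 29*n + 20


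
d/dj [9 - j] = -1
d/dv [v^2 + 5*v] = 2*v + 5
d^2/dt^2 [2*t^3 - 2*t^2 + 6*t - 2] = 12*t - 4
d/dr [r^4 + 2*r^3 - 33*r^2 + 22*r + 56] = 4*r^3 + 6*r^2 - 66*r + 22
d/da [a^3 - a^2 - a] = 3*a^2 - 2*a - 1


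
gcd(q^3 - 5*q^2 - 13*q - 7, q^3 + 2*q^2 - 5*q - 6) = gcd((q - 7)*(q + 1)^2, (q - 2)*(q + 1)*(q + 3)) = q + 1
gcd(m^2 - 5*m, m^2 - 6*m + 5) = m - 5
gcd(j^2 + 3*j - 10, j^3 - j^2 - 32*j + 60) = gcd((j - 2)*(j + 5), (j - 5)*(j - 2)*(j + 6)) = j - 2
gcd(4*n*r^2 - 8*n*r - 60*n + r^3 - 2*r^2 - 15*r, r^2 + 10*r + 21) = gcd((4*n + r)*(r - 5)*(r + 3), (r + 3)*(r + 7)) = r + 3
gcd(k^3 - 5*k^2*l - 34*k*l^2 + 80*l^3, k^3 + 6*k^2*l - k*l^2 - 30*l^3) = k^2 + 3*k*l - 10*l^2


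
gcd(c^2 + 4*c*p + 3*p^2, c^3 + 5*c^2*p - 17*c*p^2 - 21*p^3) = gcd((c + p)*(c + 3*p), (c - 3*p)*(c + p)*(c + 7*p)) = c + p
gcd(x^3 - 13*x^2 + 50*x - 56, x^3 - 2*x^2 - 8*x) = x - 4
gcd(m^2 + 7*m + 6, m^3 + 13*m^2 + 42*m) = m + 6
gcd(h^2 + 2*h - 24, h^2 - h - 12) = h - 4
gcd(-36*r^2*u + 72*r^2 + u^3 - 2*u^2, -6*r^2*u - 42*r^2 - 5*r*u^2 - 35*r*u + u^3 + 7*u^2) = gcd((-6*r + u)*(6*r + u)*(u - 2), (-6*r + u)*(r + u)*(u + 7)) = 6*r - u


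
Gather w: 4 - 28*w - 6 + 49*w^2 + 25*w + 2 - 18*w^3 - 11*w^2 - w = -18*w^3 + 38*w^2 - 4*w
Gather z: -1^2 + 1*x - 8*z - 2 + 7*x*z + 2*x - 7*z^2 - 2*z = 3*x - 7*z^2 + z*(7*x - 10) - 3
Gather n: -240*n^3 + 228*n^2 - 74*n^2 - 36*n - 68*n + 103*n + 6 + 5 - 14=-240*n^3 + 154*n^2 - n - 3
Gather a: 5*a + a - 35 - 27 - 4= 6*a - 66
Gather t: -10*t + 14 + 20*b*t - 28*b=-28*b + t*(20*b - 10) + 14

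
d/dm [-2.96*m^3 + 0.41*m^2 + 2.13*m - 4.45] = -8.88*m^2 + 0.82*m + 2.13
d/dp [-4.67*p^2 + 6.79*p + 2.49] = 6.79 - 9.34*p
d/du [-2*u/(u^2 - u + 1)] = 2*(u^2 - 1)/(u^4 - 2*u^3 + 3*u^2 - 2*u + 1)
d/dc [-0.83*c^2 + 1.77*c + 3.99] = 1.77 - 1.66*c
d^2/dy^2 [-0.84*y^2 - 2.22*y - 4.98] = -1.68000000000000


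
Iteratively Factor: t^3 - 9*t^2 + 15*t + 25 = (t - 5)*(t^2 - 4*t - 5) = (t - 5)*(t + 1)*(t - 5)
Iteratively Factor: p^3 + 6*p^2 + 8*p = (p + 2)*(p^2 + 4*p) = p*(p + 2)*(p + 4)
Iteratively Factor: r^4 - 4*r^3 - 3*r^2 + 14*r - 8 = (r - 4)*(r^3 - 3*r + 2) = (r - 4)*(r - 1)*(r^2 + r - 2) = (r - 4)*(r - 1)*(r + 2)*(r - 1)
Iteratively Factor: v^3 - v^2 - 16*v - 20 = (v - 5)*(v^2 + 4*v + 4) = (v - 5)*(v + 2)*(v + 2)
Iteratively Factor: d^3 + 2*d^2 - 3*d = (d + 3)*(d^2 - d) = d*(d + 3)*(d - 1)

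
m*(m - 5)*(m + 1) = m^3 - 4*m^2 - 5*m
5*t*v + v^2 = v*(5*t + v)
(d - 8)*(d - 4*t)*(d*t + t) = d^3*t - 4*d^2*t^2 - 7*d^2*t + 28*d*t^2 - 8*d*t + 32*t^2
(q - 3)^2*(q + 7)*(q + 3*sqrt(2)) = q^4 + q^3 + 3*sqrt(2)*q^3 - 33*q^2 + 3*sqrt(2)*q^2 - 99*sqrt(2)*q + 63*q + 189*sqrt(2)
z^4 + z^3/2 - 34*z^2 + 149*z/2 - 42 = (z - 4)*(z - 3/2)*(z - 1)*(z + 7)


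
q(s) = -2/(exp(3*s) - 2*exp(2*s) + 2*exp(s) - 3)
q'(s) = -2*(-3*exp(3*s) + 4*exp(2*s) - 2*exp(s))/(exp(3*s) - 2*exp(2*s) + 2*exp(s) - 3)^2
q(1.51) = -0.03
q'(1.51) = 0.12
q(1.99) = -0.01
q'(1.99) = 0.02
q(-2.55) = 0.70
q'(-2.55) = 0.03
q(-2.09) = 0.72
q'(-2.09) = 0.05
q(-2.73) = 0.69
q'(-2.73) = 0.03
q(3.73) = -0.00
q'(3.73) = 0.00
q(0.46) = 2.28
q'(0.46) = 13.19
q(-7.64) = 0.67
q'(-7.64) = 0.00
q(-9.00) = 0.67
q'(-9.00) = 0.00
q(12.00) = 0.00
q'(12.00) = 0.00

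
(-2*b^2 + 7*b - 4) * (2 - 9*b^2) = 18*b^4 - 63*b^3 + 32*b^2 + 14*b - 8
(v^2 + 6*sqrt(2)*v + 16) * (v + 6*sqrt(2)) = v^3 + 12*sqrt(2)*v^2 + 88*v + 96*sqrt(2)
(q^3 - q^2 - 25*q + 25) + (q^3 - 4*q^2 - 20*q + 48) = 2*q^3 - 5*q^2 - 45*q + 73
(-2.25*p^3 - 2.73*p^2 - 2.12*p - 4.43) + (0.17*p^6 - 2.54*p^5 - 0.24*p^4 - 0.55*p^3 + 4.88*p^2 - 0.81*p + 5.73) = 0.17*p^6 - 2.54*p^5 - 0.24*p^4 - 2.8*p^3 + 2.15*p^2 - 2.93*p + 1.3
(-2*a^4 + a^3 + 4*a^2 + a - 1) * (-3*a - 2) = 6*a^5 + a^4 - 14*a^3 - 11*a^2 + a + 2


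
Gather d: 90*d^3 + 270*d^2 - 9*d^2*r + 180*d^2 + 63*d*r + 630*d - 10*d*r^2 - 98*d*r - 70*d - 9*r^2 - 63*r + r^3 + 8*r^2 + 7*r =90*d^3 + d^2*(450 - 9*r) + d*(-10*r^2 - 35*r + 560) + r^3 - r^2 - 56*r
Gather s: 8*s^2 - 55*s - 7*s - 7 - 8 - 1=8*s^2 - 62*s - 16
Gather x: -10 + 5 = -5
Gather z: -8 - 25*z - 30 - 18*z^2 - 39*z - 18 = -18*z^2 - 64*z - 56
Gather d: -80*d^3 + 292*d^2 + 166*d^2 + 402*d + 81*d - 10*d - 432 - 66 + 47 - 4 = -80*d^3 + 458*d^2 + 473*d - 455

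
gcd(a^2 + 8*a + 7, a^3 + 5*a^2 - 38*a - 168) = a + 7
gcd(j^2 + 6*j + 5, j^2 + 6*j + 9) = 1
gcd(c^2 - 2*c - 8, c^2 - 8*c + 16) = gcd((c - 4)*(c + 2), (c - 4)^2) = c - 4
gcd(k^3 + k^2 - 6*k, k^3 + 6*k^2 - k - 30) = k^2 + k - 6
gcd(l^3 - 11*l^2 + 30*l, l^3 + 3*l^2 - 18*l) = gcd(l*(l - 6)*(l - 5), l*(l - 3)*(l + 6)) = l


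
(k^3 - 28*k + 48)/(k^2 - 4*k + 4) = (k^2 + 2*k - 24)/(k - 2)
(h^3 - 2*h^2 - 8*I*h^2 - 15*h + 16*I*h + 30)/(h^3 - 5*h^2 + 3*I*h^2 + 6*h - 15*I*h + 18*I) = (h^2 - 8*I*h - 15)/(h^2 + 3*h*(-1 + I) - 9*I)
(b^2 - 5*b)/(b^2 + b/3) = 3*(b - 5)/(3*b + 1)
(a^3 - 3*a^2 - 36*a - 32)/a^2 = a - 3 - 36/a - 32/a^2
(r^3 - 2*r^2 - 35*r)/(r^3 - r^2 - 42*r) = (r + 5)/(r + 6)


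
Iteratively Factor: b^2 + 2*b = (b + 2)*(b)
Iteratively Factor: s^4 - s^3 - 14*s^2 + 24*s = (s - 3)*(s^3 + 2*s^2 - 8*s) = (s - 3)*(s + 4)*(s^2 - 2*s) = s*(s - 3)*(s + 4)*(s - 2)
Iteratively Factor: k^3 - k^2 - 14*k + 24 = (k + 4)*(k^2 - 5*k + 6) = (k - 3)*(k + 4)*(k - 2)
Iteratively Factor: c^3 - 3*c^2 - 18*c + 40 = (c + 4)*(c^2 - 7*c + 10) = (c - 5)*(c + 4)*(c - 2)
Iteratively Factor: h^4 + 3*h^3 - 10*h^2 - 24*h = (h + 2)*(h^3 + h^2 - 12*h) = (h + 2)*(h + 4)*(h^2 - 3*h) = h*(h + 2)*(h + 4)*(h - 3)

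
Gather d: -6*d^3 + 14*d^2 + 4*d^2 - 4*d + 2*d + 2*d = -6*d^3 + 18*d^2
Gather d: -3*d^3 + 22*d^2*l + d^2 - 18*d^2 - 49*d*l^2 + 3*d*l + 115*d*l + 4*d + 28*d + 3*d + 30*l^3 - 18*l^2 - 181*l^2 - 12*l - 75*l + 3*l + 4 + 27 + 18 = -3*d^3 + d^2*(22*l - 17) + d*(-49*l^2 + 118*l + 35) + 30*l^3 - 199*l^2 - 84*l + 49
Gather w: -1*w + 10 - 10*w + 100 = 110 - 11*w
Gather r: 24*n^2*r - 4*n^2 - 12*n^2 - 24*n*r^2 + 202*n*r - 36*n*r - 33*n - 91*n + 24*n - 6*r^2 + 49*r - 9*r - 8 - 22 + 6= -16*n^2 - 100*n + r^2*(-24*n - 6) + r*(24*n^2 + 166*n + 40) - 24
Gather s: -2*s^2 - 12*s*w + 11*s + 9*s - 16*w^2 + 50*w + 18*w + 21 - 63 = -2*s^2 + s*(20 - 12*w) - 16*w^2 + 68*w - 42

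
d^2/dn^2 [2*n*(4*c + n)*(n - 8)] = 16*c + 12*n - 32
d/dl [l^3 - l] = 3*l^2 - 1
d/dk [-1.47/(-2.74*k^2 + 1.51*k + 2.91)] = (2.2197 - 8.0556*k)/(-2.74*k^2 + 1.51*k + 2.91)^2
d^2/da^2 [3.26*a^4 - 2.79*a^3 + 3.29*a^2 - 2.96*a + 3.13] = 39.12*a^2 - 16.74*a + 6.58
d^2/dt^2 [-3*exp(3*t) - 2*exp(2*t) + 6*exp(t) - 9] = (-27*exp(2*t) - 8*exp(t) + 6)*exp(t)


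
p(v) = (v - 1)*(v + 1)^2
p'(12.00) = 455.00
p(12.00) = 1859.00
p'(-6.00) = 95.00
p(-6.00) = -175.00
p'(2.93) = 30.61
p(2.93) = 29.81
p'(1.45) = 8.21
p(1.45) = 2.70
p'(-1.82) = 5.30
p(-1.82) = -1.90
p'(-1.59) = 3.40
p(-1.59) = -0.90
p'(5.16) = 89.20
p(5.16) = 157.85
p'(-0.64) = -1.05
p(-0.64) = -0.21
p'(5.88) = 114.48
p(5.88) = 230.99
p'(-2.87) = 17.97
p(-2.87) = -13.53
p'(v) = (v - 1)*(2*v + 2) + (v + 1)^2 = (v + 1)*(3*v - 1)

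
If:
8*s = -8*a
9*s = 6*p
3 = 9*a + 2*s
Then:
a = 3/7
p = -9/14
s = -3/7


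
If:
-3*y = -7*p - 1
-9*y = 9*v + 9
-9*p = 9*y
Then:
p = -1/10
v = -11/10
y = 1/10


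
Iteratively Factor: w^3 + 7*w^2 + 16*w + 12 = (w + 2)*(w^2 + 5*w + 6) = (w + 2)^2*(w + 3)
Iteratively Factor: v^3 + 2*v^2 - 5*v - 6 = (v + 1)*(v^2 + v - 6) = (v - 2)*(v + 1)*(v + 3)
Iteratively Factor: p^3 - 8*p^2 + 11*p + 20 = (p + 1)*(p^2 - 9*p + 20) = (p - 5)*(p + 1)*(p - 4)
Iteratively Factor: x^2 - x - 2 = (x - 2)*(x + 1)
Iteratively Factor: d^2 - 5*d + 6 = (d - 3)*(d - 2)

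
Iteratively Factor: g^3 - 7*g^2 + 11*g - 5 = (g - 1)*(g^2 - 6*g + 5) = (g - 5)*(g - 1)*(g - 1)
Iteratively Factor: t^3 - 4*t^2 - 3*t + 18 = (t - 3)*(t^2 - t - 6) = (t - 3)^2*(t + 2)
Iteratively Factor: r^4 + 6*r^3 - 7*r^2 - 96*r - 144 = (r - 4)*(r^3 + 10*r^2 + 33*r + 36) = (r - 4)*(r + 3)*(r^2 + 7*r + 12) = (r - 4)*(r + 3)*(r + 4)*(r + 3)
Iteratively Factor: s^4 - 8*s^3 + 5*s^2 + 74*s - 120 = (s - 2)*(s^3 - 6*s^2 - 7*s + 60) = (s - 2)*(s + 3)*(s^2 - 9*s + 20) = (s - 5)*(s - 2)*(s + 3)*(s - 4)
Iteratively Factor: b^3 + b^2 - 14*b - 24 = (b + 3)*(b^2 - 2*b - 8) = (b - 4)*(b + 3)*(b + 2)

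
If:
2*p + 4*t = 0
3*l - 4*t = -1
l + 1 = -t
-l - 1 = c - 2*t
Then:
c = -6/7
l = -5/7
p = 4/7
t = -2/7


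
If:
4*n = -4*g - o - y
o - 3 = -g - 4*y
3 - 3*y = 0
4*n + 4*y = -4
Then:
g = 8/3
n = -2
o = -11/3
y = 1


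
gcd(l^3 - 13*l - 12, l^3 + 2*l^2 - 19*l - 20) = l^2 - 3*l - 4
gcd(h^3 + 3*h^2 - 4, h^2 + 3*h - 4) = h - 1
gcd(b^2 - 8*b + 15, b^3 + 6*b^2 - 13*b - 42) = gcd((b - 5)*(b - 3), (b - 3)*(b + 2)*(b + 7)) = b - 3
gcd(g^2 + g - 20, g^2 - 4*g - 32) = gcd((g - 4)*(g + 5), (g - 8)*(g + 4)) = 1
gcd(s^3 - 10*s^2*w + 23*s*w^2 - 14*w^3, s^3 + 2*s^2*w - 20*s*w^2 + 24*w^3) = s - 2*w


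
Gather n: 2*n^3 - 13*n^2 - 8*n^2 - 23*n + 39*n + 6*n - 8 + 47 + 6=2*n^3 - 21*n^2 + 22*n + 45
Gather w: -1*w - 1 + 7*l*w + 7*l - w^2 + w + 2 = 7*l*w + 7*l - w^2 + 1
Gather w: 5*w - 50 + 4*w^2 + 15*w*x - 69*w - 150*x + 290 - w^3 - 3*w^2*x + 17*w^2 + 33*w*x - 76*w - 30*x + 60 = -w^3 + w^2*(21 - 3*x) + w*(48*x - 140) - 180*x + 300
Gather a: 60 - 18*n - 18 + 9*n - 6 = 36 - 9*n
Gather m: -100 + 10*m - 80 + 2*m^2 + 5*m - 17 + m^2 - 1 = 3*m^2 + 15*m - 198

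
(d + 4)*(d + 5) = d^2 + 9*d + 20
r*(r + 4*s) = r^2 + 4*r*s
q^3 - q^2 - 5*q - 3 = (q - 3)*(q + 1)^2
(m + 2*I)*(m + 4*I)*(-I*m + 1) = -I*m^3 + 7*m^2 + 14*I*m - 8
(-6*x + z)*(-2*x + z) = 12*x^2 - 8*x*z + z^2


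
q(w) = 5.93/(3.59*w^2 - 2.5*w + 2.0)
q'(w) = 5.93*(2.5 - 7.18*w)/(3.59*w^2 - 2.5*w + 2.0)^2 = (14.825 - 42.5774*w)/(3.59*w^2 - 2.5*w + 2.0)^2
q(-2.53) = 0.19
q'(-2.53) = 0.13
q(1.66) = 0.77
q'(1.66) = -0.93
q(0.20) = 3.61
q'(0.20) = 2.34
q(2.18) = 0.44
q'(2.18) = -0.42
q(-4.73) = 0.06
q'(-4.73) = 0.02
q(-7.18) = 0.03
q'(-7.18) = 0.01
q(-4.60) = 0.07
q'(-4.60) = 0.03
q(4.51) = 0.09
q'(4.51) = -0.04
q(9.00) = 0.02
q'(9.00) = -0.01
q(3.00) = 0.22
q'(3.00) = -0.16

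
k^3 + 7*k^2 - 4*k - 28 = (k - 2)*(k + 2)*(k + 7)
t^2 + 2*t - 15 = (t - 3)*(t + 5)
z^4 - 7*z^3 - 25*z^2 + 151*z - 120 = (z - 8)*(z - 3)*(z - 1)*(z + 5)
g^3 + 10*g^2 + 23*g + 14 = (g + 1)*(g + 2)*(g + 7)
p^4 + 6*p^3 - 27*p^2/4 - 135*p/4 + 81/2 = (p - 3/2)^2*(p + 3)*(p + 6)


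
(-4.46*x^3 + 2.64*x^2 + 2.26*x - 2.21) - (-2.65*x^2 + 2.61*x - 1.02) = -4.46*x^3 + 5.29*x^2 - 0.35*x - 1.19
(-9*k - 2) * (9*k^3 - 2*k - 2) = -81*k^4 - 18*k^3 + 18*k^2 + 22*k + 4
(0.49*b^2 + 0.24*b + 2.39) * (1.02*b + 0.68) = 0.4998*b^3 + 0.578*b^2 + 2.601*b + 1.6252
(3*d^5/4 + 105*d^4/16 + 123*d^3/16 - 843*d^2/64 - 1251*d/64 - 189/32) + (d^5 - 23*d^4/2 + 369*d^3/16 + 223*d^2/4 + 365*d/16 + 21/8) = 7*d^5/4 - 79*d^4/16 + 123*d^3/4 + 2725*d^2/64 + 209*d/64 - 105/32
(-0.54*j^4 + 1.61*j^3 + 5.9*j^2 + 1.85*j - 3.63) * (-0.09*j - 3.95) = 0.0486*j^5 + 1.9881*j^4 - 6.8905*j^3 - 23.4715*j^2 - 6.9808*j + 14.3385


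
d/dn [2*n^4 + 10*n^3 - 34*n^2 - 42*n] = 8*n^3 + 30*n^2 - 68*n - 42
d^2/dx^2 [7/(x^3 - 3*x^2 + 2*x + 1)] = 14*(3*(1 - x)*(x^3 - 3*x^2 + 2*x + 1) + (3*x^2 - 6*x + 2)^2)/(x^3 - 3*x^2 + 2*x + 1)^3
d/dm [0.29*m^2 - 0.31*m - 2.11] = 0.58*m - 0.31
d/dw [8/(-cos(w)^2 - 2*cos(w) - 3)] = -16*(cos(w) + 1)*sin(w)/(cos(w)^2 + 2*cos(w) + 3)^2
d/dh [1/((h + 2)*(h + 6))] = 2*(-h - 4)/(h^4 + 16*h^3 + 88*h^2 + 192*h + 144)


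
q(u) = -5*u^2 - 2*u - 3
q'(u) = -10*u - 2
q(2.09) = -29.02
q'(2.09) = -22.90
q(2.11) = -29.48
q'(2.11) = -23.10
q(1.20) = -12.60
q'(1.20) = -14.00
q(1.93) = -25.48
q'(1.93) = -21.30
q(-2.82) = -37.12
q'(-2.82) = 26.20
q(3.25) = -62.31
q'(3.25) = -34.50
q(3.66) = -77.30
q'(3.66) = -38.60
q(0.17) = -3.48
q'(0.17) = -3.70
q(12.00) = -747.00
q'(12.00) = -122.00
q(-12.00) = -699.00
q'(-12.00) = 118.00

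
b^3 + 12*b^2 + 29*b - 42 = (b - 1)*(b + 6)*(b + 7)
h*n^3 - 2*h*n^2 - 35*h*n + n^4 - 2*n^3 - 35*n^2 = n*(h + n)*(n - 7)*(n + 5)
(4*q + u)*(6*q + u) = 24*q^2 + 10*q*u + u^2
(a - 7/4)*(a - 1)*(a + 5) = a^3 + 9*a^2/4 - 12*a + 35/4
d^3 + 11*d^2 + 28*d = d*(d + 4)*(d + 7)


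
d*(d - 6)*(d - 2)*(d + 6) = d^4 - 2*d^3 - 36*d^2 + 72*d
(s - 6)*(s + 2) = s^2 - 4*s - 12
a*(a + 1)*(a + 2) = a^3 + 3*a^2 + 2*a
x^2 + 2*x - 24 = (x - 4)*(x + 6)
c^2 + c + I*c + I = (c + 1)*(c + I)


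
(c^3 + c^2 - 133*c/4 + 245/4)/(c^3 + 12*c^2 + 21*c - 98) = (c^2 - 6*c + 35/4)/(c^2 + 5*c - 14)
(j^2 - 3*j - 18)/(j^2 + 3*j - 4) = (j^2 - 3*j - 18)/(j^2 + 3*j - 4)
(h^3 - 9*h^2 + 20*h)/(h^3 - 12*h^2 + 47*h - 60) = h/(h - 3)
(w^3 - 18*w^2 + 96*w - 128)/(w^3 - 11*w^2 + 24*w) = (w^2 - 10*w + 16)/(w*(w - 3))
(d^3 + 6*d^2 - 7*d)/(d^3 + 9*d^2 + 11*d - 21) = d/(d + 3)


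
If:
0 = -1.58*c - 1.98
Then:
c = -1.25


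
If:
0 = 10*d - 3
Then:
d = 3/10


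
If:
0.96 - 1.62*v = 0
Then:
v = 0.59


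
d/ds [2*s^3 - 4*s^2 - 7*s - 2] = 6*s^2 - 8*s - 7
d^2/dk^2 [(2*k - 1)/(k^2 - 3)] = 2*(4*k^2*(2*k - 1) + (1 - 6*k)*(k^2 - 3))/(k^2 - 3)^3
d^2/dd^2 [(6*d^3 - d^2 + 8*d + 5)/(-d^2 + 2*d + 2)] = 6*(-14*d^3 - 27*d^2 - 30*d + 2)/(d^6 - 6*d^5 + 6*d^4 + 16*d^3 - 12*d^2 - 24*d - 8)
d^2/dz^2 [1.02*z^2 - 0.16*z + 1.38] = 2.04000000000000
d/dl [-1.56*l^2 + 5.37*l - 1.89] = 5.37 - 3.12*l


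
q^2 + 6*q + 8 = (q + 2)*(q + 4)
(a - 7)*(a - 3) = a^2 - 10*a + 21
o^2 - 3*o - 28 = (o - 7)*(o + 4)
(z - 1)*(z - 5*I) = z^2 - z - 5*I*z + 5*I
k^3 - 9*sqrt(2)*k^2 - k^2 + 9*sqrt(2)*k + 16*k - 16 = (k - 1)*(k - 8*sqrt(2))*(k - sqrt(2))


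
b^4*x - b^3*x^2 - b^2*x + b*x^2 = b*(b - 1)*(b - x)*(b*x + x)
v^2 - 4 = (v - 2)*(v + 2)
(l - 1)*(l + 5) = l^2 + 4*l - 5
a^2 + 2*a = a*(a + 2)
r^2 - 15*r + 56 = (r - 8)*(r - 7)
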